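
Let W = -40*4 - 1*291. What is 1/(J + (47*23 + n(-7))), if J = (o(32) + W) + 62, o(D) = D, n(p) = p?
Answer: 1/717 ≈ 0.0013947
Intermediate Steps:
W = -451 (W = -160 - 291 = -451)
J = -357 (J = (32 - 451) + 62 = -419 + 62 = -357)
1/(J + (47*23 + n(-7))) = 1/(-357 + (47*23 - 7)) = 1/(-357 + (1081 - 7)) = 1/(-357 + 1074) = 1/717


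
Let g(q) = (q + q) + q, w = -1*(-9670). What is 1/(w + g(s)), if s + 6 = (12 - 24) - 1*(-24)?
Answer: 1/9688 ≈ 0.00010322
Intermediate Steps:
w = 9670
s = 6 (s = -6 + ((12 - 24) - 1*(-24)) = -6 + (-12 + 24) = -6 + 12 = 6)
g(q) = 3*q (g(q) = 2*q + q = 3*q)
1/(w + g(s)) = 1/(9670 + 3*6) = 1/(9670 + 18) = 1/9688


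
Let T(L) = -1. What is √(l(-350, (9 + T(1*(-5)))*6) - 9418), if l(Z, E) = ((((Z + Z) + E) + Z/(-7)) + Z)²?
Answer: 3*√99654 ≈ 947.04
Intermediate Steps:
l(Z, E) = (E + 20*Z/7)² (l(Z, E) = (((2*Z + E) + Z*(-⅐)) + Z)² = (((E + 2*Z) - Z/7) + Z)² = ((E + 13*Z/7) + Z)² = (E + 20*Z/7)²)
√(l(-350, (9 + T(1*(-5)))*6) - 9418) = √((7*((9 - 1)*6) + 20*(-350))²/49 - 9418) = √((7*(8*6) - 7000)²/49 - 9418) = √((7*48 - 7000)²/49 - 9418) = √((336 - 7000)²/49 - 9418) = √((1/49)*(-6664)² - 9418) = √((1/49)*44408896 - 9418) = √(906304 - 9418) = √896886 = 3*√99654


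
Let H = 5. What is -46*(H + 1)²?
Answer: -1656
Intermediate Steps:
-46*(H + 1)² = -46*(5 + 1)² = -46*6² = -46*36 = -1656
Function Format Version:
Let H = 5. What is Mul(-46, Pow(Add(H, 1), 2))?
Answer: -1656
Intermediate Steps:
Mul(-46, Pow(Add(H, 1), 2)) = Mul(-46, Pow(Add(5, 1), 2)) = Mul(-46, Pow(6, 2)) = Mul(-46, 36) = -1656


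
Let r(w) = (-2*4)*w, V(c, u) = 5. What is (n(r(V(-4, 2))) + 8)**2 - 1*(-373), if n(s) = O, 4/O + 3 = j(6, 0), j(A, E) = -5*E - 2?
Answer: 10621/25 ≈ 424.84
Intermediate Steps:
j(A, E) = -2 - 5*E
r(w) = -8*w
O = -4/5 (O = 4/(-3 + (-2 - 5*0)) = 4/(-3 + (-2 + 0)) = 4/(-3 - 2) = 4/(-5) = 4*(-1/5) = -4/5 ≈ -0.80000)
n(s) = -4/5
(n(r(V(-4, 2))) + 8)**2 - 1*(-373) = (-4/5 + 8)**2 - 1*(-373) = (36/5)**2 + 373 = 1296/25 + 373 = 10621/25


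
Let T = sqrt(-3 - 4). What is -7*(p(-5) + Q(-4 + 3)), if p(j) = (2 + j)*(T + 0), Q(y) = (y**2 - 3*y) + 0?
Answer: -28 + 21*I*sqrt(7) ≈ -28.0 + 55.561*I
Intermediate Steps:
T = I*sqrt(7) (T = sqrt(-7) = I*sqrt(7) ≈ 2.6458*I)
Q(y) = y**2 - 3*y
p(j) = I*sqrt(7)*(2 + j) (p(j) = (2 + j)*(I*sqrt(7) + 0) = (2 + j)*(I*sqrt(7)) = I*sqrt(7)*(2 + j))
-7*(p(-5) + Q(-4 + 3)) = -7*(I*sqrt(7)*(2 - 5) + (-4 + 3)*(-3 + (-4 + 3))) = -7*(I*sqrt(7)*(-3) - (-3 - 1)) = -7*(-3*I*sqrt(7) - 1*(-4)) = -7*(-3*I*sqrt(7) + 4) = -7*(4 - 3*I*sqrt(7)) = -28 + 21*I*sqrt(7)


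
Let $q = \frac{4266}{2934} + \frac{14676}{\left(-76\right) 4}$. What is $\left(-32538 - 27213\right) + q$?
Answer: $- \frac{740775423}{12388} \approx -59798.0$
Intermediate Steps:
$q = - \frac{580035}{12388}$ ($q = 4266 \cdot \frac{1}{2934} + \frac{14676}{-304} = \frac{237}{163} + 14676 \left(- \frac{1}{304}\right) = \frac{237}{163} - \frac{3669}{76} = - \frac{580035}{12388} \approx -46.822$)
$\left(-32538 - 27213\right) + q = \left(-32538 - 27213\right) - \frac{580035}{12388} = -59751 - \frac{580035}{12388} = - \frac{740775423}{12388}$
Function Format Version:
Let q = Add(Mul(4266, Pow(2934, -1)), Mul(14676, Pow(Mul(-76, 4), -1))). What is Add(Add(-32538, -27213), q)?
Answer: Rational(-740775423, 12388) ≈ -59798.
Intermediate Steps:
q = Rational(-580035, 12388) (q = Add(Mul(4266, Rational(1, 2934)), Mul(14676, Pow(-304, -1))) = Add(Rational(237, 163), Mul(14676, Rational(-1, 304))) = Add(Rational(237, 163), Rational(-3669, 76)) = Rational(-580035, 12388) ≈ -46.822)
Add(Add(-32538, -27213), q) = Add(Add(-32538, -27213), Rational(-580035, 12388)) = Add(-59751, Rational(-580035, 12388)) = Rational(-740775423, 12388)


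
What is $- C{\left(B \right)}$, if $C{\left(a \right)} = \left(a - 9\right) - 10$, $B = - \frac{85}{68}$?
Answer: $\frac{81}{4} \approx 20.25$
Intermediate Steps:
$B = - \frac{5}{4}$ ($B = \left(-85\right) \frac{1}{68} = - \frac{5}{4} \approx -1.25$)
$C{\left(a \right)} = -19 + a$ ($C{\left(a \right)} = \left(a - 9\right) - 10 = \left(-9 + a\right) - 10 = -19 + a$)
$- C{\left(B \right)} = - (-19 - \frac{5}{4}) = \left(-1\right) \left(- \frac{81}{4}\right) = \frac{81}{4}$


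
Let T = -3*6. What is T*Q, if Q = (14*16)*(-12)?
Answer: 48384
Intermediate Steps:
T = -18
Q = -2688 (Q = 224*(-12) = -2688)
T*Q = -18*(-2688) = 48384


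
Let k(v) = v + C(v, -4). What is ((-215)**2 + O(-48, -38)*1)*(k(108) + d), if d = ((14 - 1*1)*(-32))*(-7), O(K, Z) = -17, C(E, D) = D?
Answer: 139363328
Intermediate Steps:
k(v) = -4 + v (k(v) = v - 4 = -4 + v)
d = 2912 (d = ((14 - 1)*(-32))*(-7) = (13*(-32))*(-7) = -416*(-7) = 2912)
((-215)**2 + O(-48, -38)*1)*(k(108) + d) = ((-215)**2 - 17*1)*((-4 + 108) + 2912) = (46225 - 17)*(104 + 2912) = 46208*3016 = 139363328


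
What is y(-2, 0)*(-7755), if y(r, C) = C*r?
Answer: 0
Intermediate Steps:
y(-2, 0)*(-7755) = (0*(-2))*(-7755) = 0*(-7755) = 0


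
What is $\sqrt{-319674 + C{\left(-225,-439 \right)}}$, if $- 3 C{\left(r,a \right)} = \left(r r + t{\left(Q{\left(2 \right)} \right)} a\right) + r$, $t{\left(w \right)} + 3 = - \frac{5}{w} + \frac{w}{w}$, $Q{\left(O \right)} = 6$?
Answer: $\frac{7 i \sqrt{247510}}{6} \approx 580.42 i$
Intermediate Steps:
$t{\left(w \right)} = -2 - \frac{5}{w}$ ($t{\left(w \right)} = -3 - \left(\frac{5}{w} - \frac{w}{w}\right) = -3 + \left(- \frac{5}{w} + 1\right) = -3 + \left(1 - \frac{5}{w}\right) = -2 - \frac{5}{w}$)
$C{\left(r,a \right)} = - \frac{r}{3} - \frac{r^{2}}{3} + \frac{17 a}{18}$ ($C{\left(r,a \right)} = - \frac{\left(r r + \left(-2 - \frac{5}{6}\right) a\right) + r}{3} = - \frac{\left(r^{2} + \left(-2 - \frac{5}{6}\right) a\right) + r}{3} = - \frac{\left(r^{2} - \frac{17 a}{6}\right) + r}{3} = - \frac{r + r^{2} - \frac{17 a}{6}}{3} = - \frac{r}{3} - \frac{r^{2}}{3} + \frac{17 a}{18}$)
$\sqrt{-319674 + C{\left(-225,-439 \right)}} = \sqrt{-319674 - \left(\frac{6113}{18} + 16875\right)} = \sqrt{-319674 - \frac{309863}{18}} = \sqrt{- \frac{6063995}{18}} = \frac{7 i \sqrt{247510}}{6}$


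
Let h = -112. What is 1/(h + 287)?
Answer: 1/175 ≈ 0.0057143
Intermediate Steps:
1/(h + 287) = 1/(-112 + 287) = 1/175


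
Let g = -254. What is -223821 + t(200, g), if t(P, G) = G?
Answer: -224075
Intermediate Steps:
-223821 + t(200, g) = -223821 - 254 = -224075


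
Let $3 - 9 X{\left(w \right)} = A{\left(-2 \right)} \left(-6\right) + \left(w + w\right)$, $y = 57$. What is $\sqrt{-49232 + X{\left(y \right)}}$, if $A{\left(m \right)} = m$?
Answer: $\frac{i \sqrt{443211}}{3} \approx 221.91 i$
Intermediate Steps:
$X{\left(w \right)} = -1 - \frac{2 w}{9}$ ($X{\left(w \right)} = \frac{1}{3} - \frac{\left(-2\right) \left(-6\right) + \left(w + w\right)}{9} = \frac{1}{3} - \frac{12 + 2 w}{9} = \frac{1}{3} - \left(\frac{4}{3} + \frac{2 w}{9}\right) = -1 - \frac{2 w}{9}$)
$\sqrt{-49232 + X{\left(y \right)}} = \sqrt{-49232 - \frac{41}{3}} = \sqrt{- \frac{147737}{3}} = \frac{i \sqrt{443211}}{3}$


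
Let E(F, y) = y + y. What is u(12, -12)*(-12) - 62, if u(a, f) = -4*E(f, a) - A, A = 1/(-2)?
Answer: 1084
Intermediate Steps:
E(F, y) = 2*y
A = -½ ≈ -0.50000
u(a, f) = ½ - 8*a (u(a, f) = -8*a - 1*(-½) = -8*a + ½ = ½ - 8*a)
u(12, -12)*(-12) - 62 = (½ - 8*12)*(-12) - 62 = (½ - 96)*(-12) - 62 = -191/2*(-12) - 62 = 1146 - 62 = 1084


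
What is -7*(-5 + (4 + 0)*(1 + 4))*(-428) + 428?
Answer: 45368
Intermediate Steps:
-7*(-5 + (4 + 0)*(1 + 4))*(-428) + 428 = -7*(-5 + 4*5)*(-428) + 428 = -7*(-5 + 20)*(-428) + 428 = -7*15*(-428) + 428 = -105*(-428) + 428 = 44940 + 428 = 45368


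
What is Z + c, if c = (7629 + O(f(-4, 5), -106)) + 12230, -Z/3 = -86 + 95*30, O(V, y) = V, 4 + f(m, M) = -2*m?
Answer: 11571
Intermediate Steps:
f(m, M) = -4 - 2*m
Z = -8292 (Z = -3*(-86 + 95*30) = -3*(-86 + 2850) = -3*2764 = -8292)
c = 19863 (c = (7629 + (-4 - 2*(-4))) + 12230 = (7629 + (-4 + 8)) + 12230 = (7629 + 4) + 12230 = 7633 + 12230 = 19863)
Z + c = -8292 + 19863 = 11571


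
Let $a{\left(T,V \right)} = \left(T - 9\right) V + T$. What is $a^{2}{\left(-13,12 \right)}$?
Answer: $76729$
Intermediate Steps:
$a{\left(T,V \right)} = T + V \left(-9 + T\right)$ ($a{\left(T,V \right)} = \left(T - 9\right) V + T = \left(-9 + T\right) V + T = V \left(-9 + T\right) + T = T + V \left(-9 + T\right)$)
$a^{2}{\left(-13,12 \right)} = \left(-13 - 108 - 156\right)^{2} = \left(-277\right)^{2} = 76729$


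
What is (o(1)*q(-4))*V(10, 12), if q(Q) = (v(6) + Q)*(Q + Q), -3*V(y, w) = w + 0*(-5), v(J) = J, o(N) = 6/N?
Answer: 384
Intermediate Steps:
V(y, w) = -w/3 (V(y, w) = -(w + 0*(-5))/3 = -(w + 0)/3 = -w/3)
q(Q) = 2*Q*(6 + Q) (q(Q) = (6 + Q)*(Q + Q) = (6 + Q)*(2*Q) = 2*Q*(6 + Q))
(o(1)*q(-4))*V(10, 12) = ((6/1)*(2*(-4)*(6 - 4)))*(-⅓*12) = ((6*1)*(2*(-4)*2))*(-4) = (6*(-16))*(-4) = -96*(-4) = 384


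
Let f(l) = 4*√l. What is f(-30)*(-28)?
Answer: -112*I*√30 ≈ -613.45*I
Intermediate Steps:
f(-30)*(-28) = (4*√(-30))*(-28) = (4*(I*√30))*(-28) = (4*I*√30)*(-28) = -112*I*√30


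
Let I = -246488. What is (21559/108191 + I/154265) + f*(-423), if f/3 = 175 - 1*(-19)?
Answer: -4108888513012463/16690084615 ≈ -2.4619e+5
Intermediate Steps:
f = 582 (f = 3*(175 - 1*(-19)) = 3*(175 + 19) = 3*194 = 582)
(21559/108191 + I/154265) + f*(-423) = (21559/108191 - 246488/154265) + 582*(-423) = (21559*(1/108191) - 246488*1/154265) - 246186 = (21559/108191 - 246488/154265) - 246186 = -23341984073/16690084615 - 246186 = -4108888513012463/16690084615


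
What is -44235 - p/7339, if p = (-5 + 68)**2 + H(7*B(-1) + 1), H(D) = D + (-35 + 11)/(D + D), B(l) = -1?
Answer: -324644630/7339 ≈ -44236.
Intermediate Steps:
H(D) = D - 12/D (H(D) = D - 24*1/(2*D) = D - 12/D)
p = 3965 (p = (-5 + 68)**2 + ((7*(-1) + 1) - 12/(7*(-1) + 1)) = 63**2 + ((-7 + 1) - 12/(-7 + 1)) = 3969 + (-6 - 12/(-6)) = 3969 + (-6 - 12*(-1/6)) = 3969 + (-6 + 2) = 3969 - 4 = 3965)
-44235 - p/7339 = -44235 - 3965/7339 = -324644630/7339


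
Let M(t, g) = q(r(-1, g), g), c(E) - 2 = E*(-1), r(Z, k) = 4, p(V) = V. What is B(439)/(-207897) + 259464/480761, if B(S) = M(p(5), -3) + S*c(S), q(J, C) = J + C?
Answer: 146171938970/99948769617 ≈ 1.4625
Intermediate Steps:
c(E) = 2 - E (c(E) = 2 + E*(-1) = 2 - E)
q(J, C) = C + J
M(t, g) = 4 + g (M(t, g) = g + 4 = 4 + g)
B(S) = 1 + S*(2 - S) (B(S) = (4 - 3) + S*(2 - S) = 1 + S*(2 - S))
B(439)/(-207897) + 259464/480761 = (1 - 1*439*(-2 + 439))/(-207897) + 259464/480761 = (1 - 1*439*437)*(-1/207897) + 259464*(1/480761) = (1 - 191843)*(-1/207897) + 259464/480761 = -191842*(-1/207897) + 259464/480761 = 191842/207897 + 259464/480761 = 146171938970/99948769617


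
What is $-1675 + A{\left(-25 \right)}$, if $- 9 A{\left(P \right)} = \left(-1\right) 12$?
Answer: $- \frac{5021}{3} \approx -1673.7$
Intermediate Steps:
$A{\left(P \right)} = \frac{4}{3}$ ($A{\left(P \right)} = - \frac{\left(-1\right) 12}{9} = \left(- \frac{1}{9}\right) \left(-12\right) = \frac{4}{3}$)
$-1675 + A{\left(-25 \right)} = -1675 + \frac{4}{3} = - \frac{5021}{3}$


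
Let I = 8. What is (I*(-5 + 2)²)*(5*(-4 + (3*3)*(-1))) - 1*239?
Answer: -4919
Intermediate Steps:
(I*(-5 + 2)²)*(5*(-4 + (3*3)*(-1))) - 1*239 = (8*(-5 + 2)²)*(5*(-4 + (3*3)*(-1))) - 1*239 = (8*(-3)²)*(5*(-4 + 9*(-1))) - 239 = (8*9)*(5*(-4 - 9)) - 239 = 72*(5*(-13)) - 239 = 72*(-65) - 239 = -4680 - 239 = -4919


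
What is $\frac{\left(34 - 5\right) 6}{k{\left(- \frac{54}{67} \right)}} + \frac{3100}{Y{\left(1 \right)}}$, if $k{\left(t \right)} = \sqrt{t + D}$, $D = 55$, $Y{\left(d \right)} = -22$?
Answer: $- \frac{1550}{11} + \frac{174 \sqrt{243277}}{3631} \approx -117.27$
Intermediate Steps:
$k{\left(t \right)} = \sqrt{55 + t}$ ($k{\left(t \right)} = \sqrt{t + 55} = \sqrt{55 + t}$)
$\frac{\left(34 - 5\right) 6}{k{\left(- \frac{54}{67} \right)}} + \frac{3100}{Y{\left(1 \right)}} = \frac{\left(34 - 5\right) 6}{\sqrt{55 - \frac{54}{67}}} + \frac{3100}{-22} = \frac{29 \cdot 6}{\sqrt{55 - \frac{54}{67}}} + 3100 \left(- \frac{1}{22}\right) = \frac{174}{\sqrt{55 - \frac{54}{67}}} - \frac{1550}{11} = \frac{174}{\sqrt{\frac{3631}{67}}} - \frac{1550}{11} = \frac{174}{\frac{1}{67} \sqrt{243277}} - \frac{1550}{11} = 174 \frac{\sqrt{243277}}{3631} - \frac{1550}{11} = \frac{174 \sqrt{243277}}{3631} - \frac{1550}{11} = - \frac{1550}{11} + \frac{174 \sqrt{243277}}{3631}$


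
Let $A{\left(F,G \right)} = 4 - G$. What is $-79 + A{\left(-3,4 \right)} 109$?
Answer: $-79$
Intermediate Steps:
$-79 + A{\left(-3,4 \right)} 109 = -79 + \left(4 - 4\right) 109 = -79 + 0 \cdot 109 = -79 + 0 = -79$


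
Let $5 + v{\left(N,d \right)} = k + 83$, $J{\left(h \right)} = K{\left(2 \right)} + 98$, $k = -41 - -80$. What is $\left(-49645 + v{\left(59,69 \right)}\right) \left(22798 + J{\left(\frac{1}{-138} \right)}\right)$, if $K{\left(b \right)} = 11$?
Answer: $-1134537896$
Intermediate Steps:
$k = 39$ ($k = -41 + 80 = 39$)
$J{\left(h \right)} = 109$ ($J{\left(h \right)} = 11 + 98 = 109$)
$v{\left(N,d \right)} = 117$ ($v{\left(N,d \right)} = -5 + \left(39 + 83\right) = -5 + 122 = 117$)
$\left(-49645 + v{\left(59,69 \right)}\right) \left(22798 + J{\left(\frac{1}{-138} \right)}\right) = \left(-49645 + 117\right) \left(22798 + 109\right) = \left(-49528\right) 22907 = -1134537896$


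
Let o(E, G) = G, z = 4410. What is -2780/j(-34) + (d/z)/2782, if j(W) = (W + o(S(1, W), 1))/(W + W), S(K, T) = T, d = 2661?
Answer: -85898512481/14994980 ≈ -5728.5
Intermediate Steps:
j(W) = (1 + W)/(2*W) (j(W) = (W + 1)/(W + W) = (1 + W)/((2*W)) = (1 + W)*(1/(2*W)) = (1 + W)/(2*W))
-2780/j(-34) + (d/z)/2782 = -2780*(-68/(1 - 34)) + (2661/4410)/2782 = -2780/((½)*(-1/34)*(-33)) + (2661*(1/4410))*(1/2782) = -2780/33/68 + (887/1470)*(1/2782) = -2780*68/33 + 887/4089540 = -189040/33 + 887/4089540 = -85898512481/14994980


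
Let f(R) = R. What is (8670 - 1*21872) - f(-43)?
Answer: -13159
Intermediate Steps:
(8670 - 1*21872) - f(-43) = (8670 - 1*21872) - 1*(-43) = (8670 - 21872) + 43 = -13202 + 43 = -13159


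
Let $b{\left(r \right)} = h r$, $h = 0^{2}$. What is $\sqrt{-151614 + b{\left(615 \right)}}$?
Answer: $3 i \sqrt{16846} \approx 389.38 i$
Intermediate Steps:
$h = 0$
$b{\left(r \right)} = 0$ ($b{\left(r \right)} = 0 r = 0$)
$\sqrt{-151614 + b{\left(615 \right)}} = \sqrt{-151614 + 0} = \sqrt{-151614} = 3 i \sqrt{16846}$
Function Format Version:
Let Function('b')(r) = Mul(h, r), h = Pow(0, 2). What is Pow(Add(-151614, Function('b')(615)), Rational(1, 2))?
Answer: Mul(3, I, Pow(16846, Rational(1, 2))) ≈ Mul(389.38, I)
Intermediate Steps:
h = 0
Function('b')(r) = 0 (Function('b')(r) = Mul(0, r) = 0)
Pow(Add(-151614, Function('b')(615)), Rational(1, 2)) = Pow(Add(-151614, 0), Rational(1, 2)) = Pow(-151614, Rational(1, 2)) = Mul(3, I, Pow(16846, Rational(1, 2)))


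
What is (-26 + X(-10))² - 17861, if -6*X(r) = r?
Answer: -155420/9 ≈ -17269.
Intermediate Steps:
X(r) = -r/6
(-26 + X(-10))² - 17861 = (-26 - ⅙*(-10))² - 17861 = (-26 + 5/3)² - 17861 = (-73/3)² - 17861 = 5329/9 - 17861 = -155420/9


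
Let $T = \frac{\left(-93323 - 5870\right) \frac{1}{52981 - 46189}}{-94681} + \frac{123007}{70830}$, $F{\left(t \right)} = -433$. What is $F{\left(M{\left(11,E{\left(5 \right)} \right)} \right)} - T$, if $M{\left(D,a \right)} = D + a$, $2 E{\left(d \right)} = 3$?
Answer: $- \frac{3300296163457489}{7591480920360} \approx -434.74$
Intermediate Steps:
$E{\left(d \right)} = \frac{3}{2}$ ($E{\left(d \right)} = \frac{1}{2} \cdot 3 = \frac{3}{2}$)
$T = \frac{13184924941609}{7591480920360}$ ($T = - \frac{99193}{6792} \left(- \frac{1}{94681}\right) + 123007 \cdot \frac{1}{70830} = \left(-99193\right) \frac{1}{6792} \left(- \frac{1}{94681}\right) + \frac{123007}{70830} = \left(- \frac{99193}{6792}\right) \left(- \frac{1}{94681}\right) + \frac{123007}{70830} = \frac{99193}{643073352} + \frac{123007}{70830} = \frac{13184924941609}{7591480920360} \approx 1.7368$)
$F{\left(M{\left(11,E{\left(5 \right)} \right)} \right)} - T = -433 - \frac{13184924941609}{7591480920360} = - \frac{3300296163457489}{7591480920360}$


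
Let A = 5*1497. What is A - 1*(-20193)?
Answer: 27678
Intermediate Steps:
A = 7485
A - 1*(-20193) = 7485 - 1*(-20193) = 7485 + 20193 = 27678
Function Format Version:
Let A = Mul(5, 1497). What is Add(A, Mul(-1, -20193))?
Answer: 27678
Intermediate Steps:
A = 7485
Add(A, Mul(-1, -20193)) = Add(7485, Mul(-1, -20193)) = Add(7485, 20193) = 27678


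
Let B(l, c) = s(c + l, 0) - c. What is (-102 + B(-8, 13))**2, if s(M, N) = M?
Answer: 12100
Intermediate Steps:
B(l, c) = l (B(l, c) = (c + l) - c = l)
(-102 + B(-8, 13))**2 = (-102 - 8)**2 = (-110)**2 = 12100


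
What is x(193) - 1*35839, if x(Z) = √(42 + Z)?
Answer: -35839 + √235 ≈ -35824.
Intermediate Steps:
x(193) - 1*35839 = √(42 + 193) - 1*35839 = √235 - 35839 = -35839 + √235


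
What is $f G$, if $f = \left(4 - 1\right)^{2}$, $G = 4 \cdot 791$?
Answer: $28476$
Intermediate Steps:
$G = 3164$
$f = 9$ ($f = 3^{2} = 9$)
$f G = 9 \cdot 3164 = 28476$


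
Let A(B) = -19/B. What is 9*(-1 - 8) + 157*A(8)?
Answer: -3631/8 ≈ -453.88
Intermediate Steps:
9*(-1 - 8) + 157*A(8) = 9*(-1 - 8) + 157*(-19/8) = 9*(-9) + 157*(-19*⅛) = -81 + 157*(-19/8) = -81 - 2983/8 = -3631/8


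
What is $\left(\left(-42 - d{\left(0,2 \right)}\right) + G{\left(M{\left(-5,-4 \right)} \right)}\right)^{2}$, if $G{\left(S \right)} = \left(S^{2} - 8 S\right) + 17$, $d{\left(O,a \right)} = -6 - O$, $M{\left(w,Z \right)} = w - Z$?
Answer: $100$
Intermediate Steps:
$G{\left(S \right)} = 17 + S^{2} - 8 S$
$\left(\left(-42 - d{\left(0,2 \right)}\right) + G{\left(M{\left(-5,-4 \right)} \right)}\right)^{2} = \left(\left(-42 - \left(-6 - 0\right)\right) + \left(17 + \left(-5 - -4\right)^{2} - 8 \left(-5 - -4\right)\right)\right)^{2} = \left(\left(-42 - \left(-6 + 0\right)\right) + \left(17 + \left(-5 + 4\right)^{2} - 8 \left(-5 + 4\right)\right)\right)^{2} = \left(\left(-42 - -6\right) + \left(17 + \left(-1\right)^{2} - -8\right)\right)^{2} = \left(\left(-42 + 6\right) + \left(17 + 1 + 8\right)\right)^{2} = \left(-36 + 26\right)^{2} = \left(-10\right)^{2} = 100$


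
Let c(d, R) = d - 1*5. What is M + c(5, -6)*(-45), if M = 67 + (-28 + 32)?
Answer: 71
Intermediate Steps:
c(d, R) = -5 + d (c(d, R) = d - 5 = -5 + d)
M = 71 (M = 67 + 4 = 71)
M + c(5, -6)*(-45) = 71 + (-5 + 5)*(-45) = 71 + 0*(-45) = 71 + 0 = 71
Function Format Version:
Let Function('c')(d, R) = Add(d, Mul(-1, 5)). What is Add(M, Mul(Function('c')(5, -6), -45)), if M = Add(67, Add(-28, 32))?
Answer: 71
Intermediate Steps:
Function('c')(d, R) = Add(-5, d) (Function('c')(d, R) = Add(d, -5) = Add(-5, d))
M = 71 (M = Add(67, 4) = 71)
Add(M, Mul(Function('c')(5, -6), -45)) = Add(71, Mul(Add(-5, 5), -45)) = Add(71, Mul(0, -45)) = Add(71, 0) = 71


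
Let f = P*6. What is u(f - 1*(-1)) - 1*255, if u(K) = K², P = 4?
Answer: 370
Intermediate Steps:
f = 24 (f = 4*6 = 24)
u(f - 1*(-1)) - 1*255 = (24 - 1*(-1))² - 1*255 = (24 + 1)² - 255 = 25² - 255 = 625 - 255 = 370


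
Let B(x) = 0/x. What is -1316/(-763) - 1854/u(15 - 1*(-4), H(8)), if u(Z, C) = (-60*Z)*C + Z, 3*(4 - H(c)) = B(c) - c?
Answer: 542438/275443 ≈ 1.9693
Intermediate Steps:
B(x) = 0
H(c) = 4 + c/3 (H(c) = 4 - (0 - c)/3 = 4 - (-1)*c/3 = 4 + c/3)
u(Z, C) = Z - 60*C*Z (u(Z, C) = -60*C*Z + Z = Z - 60*C*Z)
-1316/(-763) - 1854/u(15 - 1*(-4), H(8)) = -1316/(-763) - 1854*1/((1 - 60*(4 + (1/3)*8))*(15 - 1*(-4))) = -1316*(-1/763) - 1854*1/((1 - 60*(4 + 8/3))*(15 + 4)) = 188/109 - 1854*1/(19*(1 - 60*20/3)) = 188/109 - 1854*1/(19*(1 - 400)) = 188/109 - 1854/(19*(-399)) = 188/109 - 1854/(-7581) = 188/109 - 1854*(-1/7581) = 188/109 + 618/2527 = 542438/275443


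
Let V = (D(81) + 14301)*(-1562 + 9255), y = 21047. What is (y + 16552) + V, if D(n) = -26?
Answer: 109855174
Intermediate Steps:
V = 109817575 (V = (-26 + 14301)*(-1562 + 9255) = 14275*7693 = 109817575)
(y + 16552) + V = (21047 + 16552) + 109817575 = 37599 + 109817575 = 109855174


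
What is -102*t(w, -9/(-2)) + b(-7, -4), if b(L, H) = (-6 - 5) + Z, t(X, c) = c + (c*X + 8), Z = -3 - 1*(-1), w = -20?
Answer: 7892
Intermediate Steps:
Z = -2 (Z = -3 + 1 = -2)
t(X, c) = 8 + c + X*c (t(X, c) = c + (X*c + 8) = c + (8 + X*c) = 8 + c + X*c)
b(L, H) = -13 (b(L, H) = (-6 - 5) - 2 = -11 - 2 = -13)
-102*t(w, -9/(-2)) + b(-7, -4) = -102*(8 - 9/(-2) - (-180)/(-2)) - 13 = -102*(8 - 9*(-½) - (-180)*(-1)/2) - 13 = -102*(8 + 9/2 - 20*9/2) - 13 = -102*(8 + 9/2 - 90) - 13 = -102*(-155/2) - 13 = 7905 - 13 = 7892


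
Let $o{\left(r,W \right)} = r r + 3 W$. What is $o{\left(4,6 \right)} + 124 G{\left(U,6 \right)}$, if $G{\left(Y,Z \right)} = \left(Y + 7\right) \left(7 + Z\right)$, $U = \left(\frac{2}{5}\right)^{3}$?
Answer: $\frac{1427646}{125} \approx 11421.0$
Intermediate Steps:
$U = \frac{8}{125}$ ($U = \left(2 \cdot \frac{1}{5}\right)^{3} = \left(\frac{2}{5}\right)^{3} = \frac{8}{125} \approx 0.064$)
$G{\left(Y,Z \right)} = \left(7 + Y\right) \left(7 + Z\right)$
$o{\left(r,W \right)} = r^{2} + 3 W$
$o{\left(4,6 \right)} + 124 G{\left(U,6 \right)} = \left(4^{2} + 3 \cdot 6\right) + 124 \left(49 + 7 \cdot \frac{8}{125} + 7 \cdot 6 + \frac{8}{125} \cdot 6\right) = \left(16 + 18\right) + 124 \left(49 + \frac{56}{125} + 42 + \frac{48}{125}\right) = 34 + 124 \cdot \frac{11479}{125} = 34 + \frac{1423396}{125} = \frac{1427646}{125}$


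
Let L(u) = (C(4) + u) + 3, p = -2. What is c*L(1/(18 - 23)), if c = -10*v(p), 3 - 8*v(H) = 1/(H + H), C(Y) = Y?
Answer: -221/8 ≈ -27.625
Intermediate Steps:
v(H) = 3/8 - 1/(16*H) (v(H) = 3/8 - 1/(8*(H + H)) = 3/8 - 1/(2*H)/8 = 3/8 - 1/(16*H))
c = -65/16 (c = -5*(-1 + 6*(-2))/(8*(-2)) = -5*(-1)*(-1 - 12)/(8*2) = -5*(-1)*(-13)/(8*2) = -10*13/32 = -65/16 ≈ -4.0625)
L(u) = 7 + u (L(u) = (4 + u) + 3 = 7 + u)
c*L(1/(18 - 23)) = -65*(7 + 1/(18 - 23))/16 = -65*(7 + 1/(-5))/16 = -65*(7 - ⅕)/16 = -65/16*34/5 = -221/8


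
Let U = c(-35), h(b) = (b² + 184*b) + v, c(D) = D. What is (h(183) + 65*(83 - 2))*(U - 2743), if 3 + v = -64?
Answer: -201013302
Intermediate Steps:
v = -67 (v = -3 - 64 = -67)
h(b) = -67 + b² + 184*b (h(b) = (b² + 184*b) - 67 = -67 + b² + 184*b)
U = -35
(h(183) + 65*(83 - 2))*(U - 2743) = ((-67 + 183² + 184*183) + 65*(83 - 2))*(-35 - 2743) = ((-67 + 33489 + 33672) + 65*81)*(-2778) = (67094 + 5265)*(-2778) = 72359*(-2778) = -201013302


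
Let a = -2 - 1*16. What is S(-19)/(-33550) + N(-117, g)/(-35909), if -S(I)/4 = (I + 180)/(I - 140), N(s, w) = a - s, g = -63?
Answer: -275617973/95777382525 ≈ -0.0028777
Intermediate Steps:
a = -18 (a = -2 - 16 = -18)
N(s, w) = -18 - s
S(I) = -4*(180 + I)/(-140 + I) (S(I) = -4*(I + 180)/(I - 140) = -4*(180 + I)/(-140 + I))
S(-19)/(-33550) + N(-117, g)/(-35909) = (4*(-180 - 1*(-19))/(-140 - 19))/(-33550) + (-18 - 1*(-117))/(-35909) = (4*(-180 + 19)/(-159))*(-1/33550) + (-18 + 117)*(-1/35909) = (4*(-1/159)*(-161))*(-1/33550) + 99*(-1/35909) = (644/159)*(-1/33550) - 99/35909 = -322/2667225 - 99/35909 = -275617973/95777382525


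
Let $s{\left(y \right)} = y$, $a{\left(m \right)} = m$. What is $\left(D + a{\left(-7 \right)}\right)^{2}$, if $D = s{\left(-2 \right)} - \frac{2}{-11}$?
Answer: $\frac{9409}{121} \approx 77.76$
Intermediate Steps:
$D = - \frac{20}{11}$ ($D = -2 - \frac{2}{-11} = -2 - 2 \left(- \frac{1}{11}\right) = -2 - - \frac{2}{11} = -2 + \frac{2}{11} = - \frac{20}{11} \approx -1.8182$)
$\left(D + a{\left(-7 \right)}\right)^{2} = \left(- \frac{20}{11} - 7\right)^{2} = \left(- \frac{97}{11}\right)^{2} = \frac{9409}{121}$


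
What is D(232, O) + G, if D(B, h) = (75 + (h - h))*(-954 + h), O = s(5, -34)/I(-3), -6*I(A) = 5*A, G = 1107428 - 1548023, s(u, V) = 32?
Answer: -511185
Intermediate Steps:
G = -440595
I(A) = -5*A/6
O = 64/5 (O = 32/((-⅚*(-3))) = 32/(5/2) = 32*(⅖) = 64/5 ≈ 12.800)
D(B, h) = -71550 + 75*h (D(B, h) = (75 + 0)*(-954 + h) = 75*(-954 + h) = -71550 + 75*h)
D(232, O) + G = (-71550 + 75*(64/5)) - 440595 = (-71550 + 960) - 440595 = -70590 - 440595 = -511185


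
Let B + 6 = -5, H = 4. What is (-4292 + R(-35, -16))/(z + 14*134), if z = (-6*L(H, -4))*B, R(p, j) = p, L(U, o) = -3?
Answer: -4327/1678 ≈ -2.5787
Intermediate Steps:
B = -11 (B = -6 - 5 = -11)
z = -198 (z = -6*(-3)*(-11) = 18*(-11) = -198)
(-4292 + R(-35, -16))/(z + 14*134) = (-4292 - 35)/(-198 + 14*134) = -4327/(-198 + 1876) = -4327/1678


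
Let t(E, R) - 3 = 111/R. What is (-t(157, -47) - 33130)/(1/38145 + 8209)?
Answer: -29698552650/7358609191 ≈ -4.0359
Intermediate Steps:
t(E, R) = 3 + 111/R
(-t(157, -47) - 33130)/(1/38145 + 8209) = (-(3 + 111/(-47)) - 33130)/(1/38145 + 8209) = (-(3 + 111*(-1/47)) - 33130)/(1/38145 + 8209) = (-(3 - 111/47) - 33130)/(313132306/38145) = (-1*30/47 - 33130)*(38145/313132306) = (-30/47 - 33130)*(38145/313132306) = -1557140/47*38145/313132306 = -29698552650/7358609191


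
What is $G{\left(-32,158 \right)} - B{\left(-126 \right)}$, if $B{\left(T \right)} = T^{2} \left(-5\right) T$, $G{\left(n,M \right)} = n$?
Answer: $-10001912$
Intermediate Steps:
$B{\left(T \right)} = - 5 T^{3}$ ($B{\left(T \right)} = - 5 T^{2} T = - 5 T^{3}$)
$G{\left(-32,158 \right)} - B{\left(-126 \right)} = -32 - - 5 \left(-126\right)^{3} = -32 - \left(-5\right) \left(-2000376\right) = -32 - 10001880 = -10001912$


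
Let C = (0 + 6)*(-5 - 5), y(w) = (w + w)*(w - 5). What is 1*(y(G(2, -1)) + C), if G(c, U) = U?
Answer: -48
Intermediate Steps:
y(w) = 2*w*(-5 + w) (y(w) = (2*w)*(-5 + w) = 2*w*(-5 + w))
C = -60 (C = 6*(-10) = -60)
1*(y(G(2, -1)) + C) = 1*(2*(-1)*(-5 - 1) - 60) = 1*(2*(-1)*(-6) - 60) = 1*(12 - 60) = 1*(-48) = -48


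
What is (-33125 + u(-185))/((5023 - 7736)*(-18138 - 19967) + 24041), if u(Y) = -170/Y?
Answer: -1225591/3825907522 ≈ -0.00032034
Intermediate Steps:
(-33125 + u(-185))/((5023 - 7736)*(-18138 - 19967) + 24041) = (-33125 - 170/(-185))/((5023 - 7736)*(-18138 - 19967) + 24041) = (-33125 - 170*(-1/185))/(-2713*(-38105) + 24041) = (-33125 + 34/37)/(103378865 + 24041) = -1225591/37/103402906 = -1225591/37*1/103402906 = -1225591/3825907522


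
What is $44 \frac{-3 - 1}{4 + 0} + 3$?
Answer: $-41$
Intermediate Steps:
$44 \frac{-3 - 1}{4 + 0} + 3 = 44 \cdot \frac{1}{4} \left(-4\right) + 3 = 44 \left(-1\right) + 3 = -44 + 3 = -41$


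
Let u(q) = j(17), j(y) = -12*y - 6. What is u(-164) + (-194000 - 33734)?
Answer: -227944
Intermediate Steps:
j(y) = -6 - 12*y
u(q) = -210 (u(q) = -6 - 12*17 = -6 - 204 = -210)
u(-164) + (-194000 - 33734) = -210 + (-194000 - 33734) = -210 - 227734 = -227944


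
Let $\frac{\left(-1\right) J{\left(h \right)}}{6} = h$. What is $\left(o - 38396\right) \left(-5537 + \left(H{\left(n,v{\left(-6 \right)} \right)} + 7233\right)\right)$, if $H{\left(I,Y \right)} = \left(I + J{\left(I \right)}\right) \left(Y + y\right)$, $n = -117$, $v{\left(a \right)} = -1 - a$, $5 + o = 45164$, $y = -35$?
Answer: $-107220602$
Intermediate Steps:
$J{\left(h \right)} = - 6 h$
$o = 45159$ ($o = -5 + 45164 = 45159$)
$H{\left(I,Y \right)} = - 5 I \left(-35 + Y\right)$ ($H{\left(I,Y \right)} = \left(I - 6 I\right) \left(Y - 35\right) = - 5 I \left(-35 + Y\right)$)
$\left(o - 38396\right) \left(-5537 + \left(H{\left(n,v{\left(-6 \right)} \right)} + 7233\right)\right) = \left(45159 - 38396\right) \left(-5537 + \left(5 \left(-117\right) \left(35 - \left(-1 - -6\right)\right) + 7233\right)\right) = 6763 \left(-5537 + \left(5 \left(-117\right) \left(35 - \left(-1 + 6\right)\right) + 7233\right)\right) = 6763 \left(-5537 + \left(5 \left(-117\right) \left(35 - 5\right) + 7233\right)\right) = 6763 \left(-5537 + \left(5 \left(-117\right) 30 + 7233\right)\right) = 6763 \left(-5537 + \left(-17550 + 7233\right)\right) = 6763 \left(-5537 - 10317\right) = 6763 \left(-15854\right) = -107220602$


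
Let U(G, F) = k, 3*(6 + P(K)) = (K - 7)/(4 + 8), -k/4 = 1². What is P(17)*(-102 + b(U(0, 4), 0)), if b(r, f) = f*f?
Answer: 1751/3 ≈ 583.67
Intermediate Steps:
k = -4 (k = -4*1² = -4*1 = -4)
P(K) = -223/36 + K/36 (P(K) = -6 + ((K - 7)/(4 + 8))/3 = -6 + ((-7 + K)/12)/3 = -6 + ((-7 + K)*(1/12))/3 = -6 + (-7/12 + K/12)/3 = -6 + (-7/36 + K/36) = -223/36 + K/36)
U(G, F) = -4
b(r, f) = f²
P(17)*(-102 + b(U(0, 4), 0)) = (-223/36 + (1/36)*17)*(-102 + 0²) = (-223/36 + 17/36)*(-102 + 0) = -103/18*(-102) = 1751/3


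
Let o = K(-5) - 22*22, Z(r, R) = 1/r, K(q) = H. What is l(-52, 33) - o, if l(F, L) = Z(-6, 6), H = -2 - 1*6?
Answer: 2951/6 ≈ 491.83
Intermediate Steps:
H = -8 (H = -2 - 6 = -8)
K(q) = -8
l(F, L) = -⅙ (l(F, L) = 1/(-6) = -⅙)
o = -492 (o = -8 - 22*22 = -8 - 484 = -492)
l(-52, 33) - o = -⅙ - 1*(-492) = -⅙ + 492 = 2951/6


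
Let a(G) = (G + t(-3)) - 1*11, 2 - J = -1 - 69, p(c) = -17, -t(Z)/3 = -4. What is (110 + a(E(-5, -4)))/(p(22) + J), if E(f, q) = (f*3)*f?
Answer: 186/55 ≈ 3.3818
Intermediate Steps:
t(Z) = 12 (t(Z) = -3*(-4) = 12)
J = 72 (J = 2 - (-1 - 69) = 2 - 1*(-70) = 2 + 70 = 72)
E(f, q) = 3*f² (E(f, q) = (3*f)*f = 3*f²)
a(G) = 1 + G (a(G) = (G + 12) - 1*11 = (12 + G) - 11 = 1 + G)
(110 + a(E(-5, -4)))/(p(22) + J) = (110 + (1 + 3*(-5)²))/(-17 + 72) = (110 + (1 + 3*25))/55 = (110 + (1 + 75))*(1/55) = (110 + 76)*(1/55) = 186*(1/55) = 186/55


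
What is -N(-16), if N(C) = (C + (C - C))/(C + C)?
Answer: -½ ≈ -0.50000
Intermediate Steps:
N(C) = ½ (N(C) = (C + 0)/((2*C)) = C*(1/(2*C)) = ½)
-N(-16) = -1*½ = -½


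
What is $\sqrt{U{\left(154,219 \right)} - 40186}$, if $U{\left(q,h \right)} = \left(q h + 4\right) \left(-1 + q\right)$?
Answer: $2 \sqrt{1280126} \approx 2262.9$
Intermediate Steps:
$U{\left(q,h \right)} = \left(-1 + q\right) \left(4 + h q\right)$ ($U{\left(q,h \right)} = \left(h q + 4\right) \left(-1 + q\right) = \left(4 + h q\right) \left(-1 + q\right) = \left(-1 + q\right) \left(4 + h q\right)$)
$\sqrt{U{\left(154,219 \right)} - 40186} = \sqrt{\left(-4 + 4 \cdot 154 + 219 \cdot 154^{2} - 219 \cdot 154\right) - 40186} = \sqrt{\left(-4 + 616 + 219 \cdot 23716 - 33726\right) - 40186} = \sqrt{\left(-4 + 616 + 5193804 - 33726\right) - 40186} = \sqrt{5160690 - 40186} = \sqrt{5120504} = 2 \sqrt{1280126}$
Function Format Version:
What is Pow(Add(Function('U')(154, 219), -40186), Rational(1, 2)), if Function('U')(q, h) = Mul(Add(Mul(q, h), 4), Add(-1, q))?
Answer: Mul(2, Pow(1280126, Rational(1, 2))) ≈ 2262.9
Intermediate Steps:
Function('U')(q, h) = Mul(Add(-1, q), Add(4, Mul(h, q))) (Function('U')(q, h) = Mul(Add(Mul(h, q), 4), Add(-1, q)) = Mul(Add(4, Mul(h, q)), Add(-1, q)) = Mul(Add(-1, q), Add(4, Mul(h, q))))
Pow(Add(Function('U')(154, 219), -40186), Rational(1, 2)) = Pow(Add(Add(-4, Mul(4, 154), Mul(219, Pow(154, 2)), Mul(-1, 219, 154)), -40186), Rational(1, 2)) = Pow(Add(Add(-4, 616, Mul(219, 23716), -33726), -40186), Rational(1, 2)) = Pow(Add(Add(-4, 616, 5193804, -33726), -40186), Rational(1, 2)) = Pow(Add(5160690, -40186), Rational(1, 2)) = Pow(5120504, Rational(1, 2)) = Mul(2, Pow(1280126, Rational(1, 2)))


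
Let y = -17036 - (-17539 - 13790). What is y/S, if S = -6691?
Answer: -14293/6691 ≈ -2.1362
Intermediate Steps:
y = 14293 (y = -17036 - 1*(-31329) = -17036 + 31329 = 14293)
y/S = 14293/(-6691) = 14293*(-1/6691) = -14293/6691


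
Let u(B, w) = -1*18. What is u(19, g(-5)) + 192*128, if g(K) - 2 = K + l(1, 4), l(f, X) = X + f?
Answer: 24558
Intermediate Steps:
g(K) = 7 + K (g(K) = 2 + (K + (4 + 1)) = 2 + (K + 5) = 2 + (5 + K) = 7 + K)
u(B, w) = -18
u(19, g(-5)) + 192*128 = -18 + 192*128 = -18 + 24576 = 24558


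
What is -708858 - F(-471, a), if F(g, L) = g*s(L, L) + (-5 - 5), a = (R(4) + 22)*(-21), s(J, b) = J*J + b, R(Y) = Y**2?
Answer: 298849978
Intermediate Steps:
s(J, b) = b + J**2 (s(J, b) = J**2 + b = b + J**2)
a = -798 (a = (4**2 + 22)*(-21) = (16 + 22)*(-21) = 38*(-21) = -798)
F(g, L) = -10 + g*(L + L**2) (F(g, L) = g*(L + L**2) + (-5 - 5) = g*(L + L**2) - 10 = -10 + g*(L + L**2))
-708858 - F(-471, a) = -708858 - (-10 - 798*(-471)*(1 - 798)) = -708858 - (-10 - 798*(-471)*(-797)) = -708858 - (-10 - 299558826) = -708858 - 1*(-299558836) = -708858 + 299558836 = 298849978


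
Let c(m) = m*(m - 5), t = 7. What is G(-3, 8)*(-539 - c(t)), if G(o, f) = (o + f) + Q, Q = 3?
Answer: -4424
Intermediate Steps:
c(m) = m*(-5 + m)
G(o, f) = 3 + f + o (G(o, f) = (o + f) + 3 = (f + o) + 3 = 3 + f + o)
G(-3, 8)*(-539 - c(t)) = (3 + 8 - 3)*(-539 - 7*(-5 + 7)) = 8*(-539 - 7*2) = 8*(-539 - 1*14) = 8*(-539 - 14) = 8*(-553) = -4424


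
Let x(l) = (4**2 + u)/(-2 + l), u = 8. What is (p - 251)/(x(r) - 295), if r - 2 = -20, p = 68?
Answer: 915/1481 ≈ 0.61783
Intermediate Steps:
r = -18 (r = 2 - 20 = -18)
x(l) = 24/(-2 + l) (x(l) = (4**2 + 8)/(-2 + l) = (16 + 8)/(-2 + l) = 24/(-2 + l))
(p - 251)/(x(r) - 295) = (68 - 251)/(24/(-2 - 18) - 295) = -183/(24/(-20) - 295) = -183/(24*(-1/20) - 295) = -183/(-6/5 - 295) = -183/(-1481/5) = -183*(-5/1481) = 915/1481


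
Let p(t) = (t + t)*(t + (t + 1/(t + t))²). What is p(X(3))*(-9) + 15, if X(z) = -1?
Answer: 75/2 ≈ 37.500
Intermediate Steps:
p(t) = 2*t*(t + (t + 1/(2*t))²) (p(t) = (2*t)*(t + (t + 1/(2*t))²) = 2*t*(t + (t + 1/(2*t))²))
p(X(3))*(-9) + 15 = ((½)*((1 + 2*(-1)²)² + 4*(-1)³)/(-1))*(-9) + 15 = ((½)*(-1)*((1 + 2*1)² + 4*(-1)))*(-9) + 15 = ((½)*(-1)*((1 + 2)² - 4))*(-9) + 15 = ((½)*(-1)*(3² - 4))*(-9) + 15 = ((½)*(-1)*(9 - 4))*(-9) + 15 = ((½)*(-1)*5)*(-9) + 15 = -5/2*(-9) + 15 = 45/2 + 15 = 75/2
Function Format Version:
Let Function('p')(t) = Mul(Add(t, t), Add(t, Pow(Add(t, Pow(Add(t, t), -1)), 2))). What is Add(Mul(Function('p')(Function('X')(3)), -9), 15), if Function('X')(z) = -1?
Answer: Rational(75, 2) ≈ 37.500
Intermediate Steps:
Function('p')(t) = Mul(2, t, Add(t, Pow(Add(t, Mul(Rational(1, 2), Pow(t, -1))), 2))) (Function('p')(t) = Mul(Mul(2, t), Add(t, Pow(Add(t, Pow(Mul(2, t), -1)), 2))) = Mul(Mul(2, t), Add(t, Pow(Add(t, Mul(Rational(1, 2), Pow(t, -1))), 2))) = Mul(2, t, Add(t, Pow(Add(t, Mul(Rational(1, 2), Pow(t, -1))), 2))))
Add(Mul(Function('p')(Function('X')(3)), -9), 15) = Add(Mul(Mul(Rational(1, 2), Pow(-1, -1), Add(Pow(Add(1, Mul(2, Pow(-1, 2))), 2), Mul(4, Pow(-1, 3)))), -9), 15) = Add(Mul(Mul(Rational(1, 2), -1, Add(Pow(Add(1, Mul(2, 1)), 2), Mul(4, -1))), -9), 15) = Add(Mul(Mul(Rational(1, 2), -1, Add(Pow(Add(1, 2), 2), -4)), -9), 15) = Add(Mul(Mul(Rational(1, 2), -1, Add(Pow(3, 2), -4)), -9), 15) = Add(Mul(Mul(Rational(1, 2), -1, Add(9, -4)), -9), 15) = Add(Mul(Mul(Rational(1, 2), -1, 5), -9), 15) = Add(Mul(Rational(-5, 2), -9), 15) = Add(Rational(45, 2), 15) = Rational(75, 2)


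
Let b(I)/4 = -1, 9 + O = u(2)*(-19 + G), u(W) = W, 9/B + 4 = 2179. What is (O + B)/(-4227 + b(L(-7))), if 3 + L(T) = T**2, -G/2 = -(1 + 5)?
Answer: 16672/3067475 ≈ 0.0054351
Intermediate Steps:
B = 3/725 (B = 9/(-4 + 2179) = 9/2175 = 9*(1/2175) = 3/725 ≈ 0.0041379)
G = 12 (G = -(-2)*(1 + 5) = -(-2)*6 = -2*(-6) = 12)
O = -23 (O = -9 + 2*(-19 + 12) = -9 + 2*(-7) = -9 - 14 = -23)
L(T) = -3 + T**2
b(I) = -4 (b(I) = 4*(-1) = -4)
(O + B)/(-4227 + b(L(-7))) = (-23 + 3/725)/(-4227 - 4) = -16672/725/(-4231) = -16672/725*(-1/4231) = 16672/3067475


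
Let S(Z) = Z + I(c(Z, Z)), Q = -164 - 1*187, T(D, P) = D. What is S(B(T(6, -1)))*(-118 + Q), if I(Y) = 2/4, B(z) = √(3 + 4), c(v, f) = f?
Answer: -469/2 - 469*√7 ≈ -1475.4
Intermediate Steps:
B(z) = √7
Q = -351 (Q = -164 - 187 = -351)
I(Y) = ½ (I(Y) = 2*(¼) = ½)
S(Z) = ½ + Z (S(Z) = Z + ½ = ½ + Z)
S(B(T(6, -1)))*(-118 + Q) = (½ + √7)*(-118 - 351) = (½ + √7)*(-469) = -469/2 - 469*√7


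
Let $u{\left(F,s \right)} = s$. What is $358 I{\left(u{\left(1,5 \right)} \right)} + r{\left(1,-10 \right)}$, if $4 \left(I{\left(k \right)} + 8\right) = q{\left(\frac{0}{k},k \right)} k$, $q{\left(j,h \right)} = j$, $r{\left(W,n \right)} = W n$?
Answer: $-2874$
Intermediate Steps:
$I{\left(k \right)} = -8$ ($I{\left(k \right)} = -8 + \frac{\frac{0}{k} k}{4} = -8 + \frac{0 k}{4} = -8 + \frac{1}{4} \cdot 0 = -8 + 0 = -8$)
$358 I{\left(u{\left(1,5 \right)} \right)} + r{\left(1,-10 \right)} = 358 \left(-8\right) + 1 \left(-10\right) = -2864 - 10 = -2874$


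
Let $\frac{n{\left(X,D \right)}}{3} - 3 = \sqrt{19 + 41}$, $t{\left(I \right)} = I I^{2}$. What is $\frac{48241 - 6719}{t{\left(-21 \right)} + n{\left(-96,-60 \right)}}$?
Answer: $- \frac{10671154}{2377749} - \frac{20761 \sqrt{15}}{7133247} \approx -4.4992$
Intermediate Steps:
$t{\left(I \right)} = I^{3}$
$n{\left(X,D \right)} = 9 + 6 \sqrt{15}$ ($n{\left(X,D \right)} = 9 + 3 \sqrt{19 + 41} = 9 + 3 \sqrt{60} = 9 + 3 \cdot 2 \sqrt{15} = 9 + 6 \sqrt{15}$)
$\frac{48241 - 6719}{t{\left(-21 \right)} + n{\left(-96,-60 \right)}} = \frac{48241 - 6719}{\left(-21\right)^{3} + \left(9 + 6 \sqrt{15}\right)} = \frac{41522}{-9261 + \left(9 + 6 \sqrt{15}\right)} = \frac{41522}{-9252 + 6 \sqrt{15}}$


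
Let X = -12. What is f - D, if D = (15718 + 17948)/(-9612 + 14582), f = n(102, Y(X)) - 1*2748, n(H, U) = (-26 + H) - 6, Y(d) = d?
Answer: -6671663/2485 ≈ -2684.8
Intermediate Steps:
n(H, U) = -32 + H
f = -2678 (f = (-32 + 102) - 1*2748 = 70 - 2748 = -2678)
D = 16833/2485 (D = 33666/4970 = 33666*(1/4970) = 16833/2485 ≈ 6.7738)
f - D = -2678 - 1*16833/2485 = -2678 - 16833/2485 = -6671663/2485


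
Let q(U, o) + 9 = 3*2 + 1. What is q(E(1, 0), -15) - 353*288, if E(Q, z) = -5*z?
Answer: -101666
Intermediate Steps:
q(U, o) = -2 (q(U, o) = -9 + (3*2 + 1) = -9 + (6 + 1) = -9 + 7 = -2)
q(E(1, 0), -15) - 353*288 = -2 - 353*288 = -2 - 101664 = -101666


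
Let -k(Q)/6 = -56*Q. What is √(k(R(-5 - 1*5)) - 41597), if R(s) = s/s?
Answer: 11*I*√341 ≈ 203.13*I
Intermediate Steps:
R(s) = 1
k(Q) = 336*Q (k(Q) = -(-336)*Q = 336*Q)
√(k(R(-5 - 1*5)) - 41597) = √(336*1 - 41597) = √(336 - 41597) = √(-41261) = 11*I*√341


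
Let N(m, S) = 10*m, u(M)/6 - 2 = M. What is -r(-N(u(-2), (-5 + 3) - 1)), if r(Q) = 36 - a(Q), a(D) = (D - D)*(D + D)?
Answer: -36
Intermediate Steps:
u(M) = 12 + 6*M
a(D) = 0 (a(D) = 0*(2*D) = 0)
r(Q) = 36 (r(Q) = 36 - 1*0 = 36 + 0 = 36)
-r(-N(u(-2), (-5 + 3) - 1)) = -1*36 = -36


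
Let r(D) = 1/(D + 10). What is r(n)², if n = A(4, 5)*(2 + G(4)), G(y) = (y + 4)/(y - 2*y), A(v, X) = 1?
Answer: 1/100 ≈ 0.010000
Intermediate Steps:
G(y) = -(4 + y)/y (G(y) = (4 + y)/((-y)) = (4 + y)*(-1/y) = -(4 + y)/y)
n = 0 (n = 1*(2 + (-4 - 1*4)/4) = 1*(2 + (-4 - 4)/4) = 1*(2 + (¼)*(-8)) = 1*(2 - 2) = 1*0 = 0)
r(D) = 1/(10 + D)
r(n)² = (1/(10 + 0))² = (1/10)² = (⅒)² = 1/100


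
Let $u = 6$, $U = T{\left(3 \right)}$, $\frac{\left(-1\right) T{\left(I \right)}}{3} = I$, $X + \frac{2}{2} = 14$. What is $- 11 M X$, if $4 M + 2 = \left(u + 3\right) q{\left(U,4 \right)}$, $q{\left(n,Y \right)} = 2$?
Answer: $-572$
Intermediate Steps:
$X = 13$ ($X = -1 + 14 = 13$)
$T{\left(I \right)} = - 3 I$
$U = -9$ ($U = \left(-3\right) 3 = -9$)
$M = 4$ ($M = - \frac{1}{2} + \frac{\left(6 + 3\right) 2}{4} = - \frac{1}{2} + \frac{9 \cdot 2}{4} = - \frac{1}{2} + \frac{1}{4} \cdot 18 = - \frac{1}{2} + \frac{9}{2} = 4$)
$- 11 M X = \left(-11\right) 4 \cdot 13 = \left(-44\right) 13 = -572$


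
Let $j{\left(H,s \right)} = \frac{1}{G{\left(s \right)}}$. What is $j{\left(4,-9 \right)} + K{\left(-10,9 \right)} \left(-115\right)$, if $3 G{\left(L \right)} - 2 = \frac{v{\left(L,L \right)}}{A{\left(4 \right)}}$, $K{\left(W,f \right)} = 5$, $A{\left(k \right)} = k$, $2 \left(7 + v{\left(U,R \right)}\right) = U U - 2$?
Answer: $- \frac{15517}{27} \approx -574.7$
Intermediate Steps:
$v{\left(U,R \right)} = -8 + \frac{U^{2}}{2}$ ($v{\left(U,R \right)} = -7 + \frac{U U - 2}{2} = -7 + \frac{U^{2} - 2}{2} = -7 + \frac{-2 + U^{2}}{2} = -7 + \left(-1 + \frac{U^{2}}{2}\right) = -8 + \frac{U^{2}}{2}$)
$G{\left(L \right)} = \frac{L^{2}}{24}$ ($G{\left(L \right)} = \frac{2}{3} + \frac{\left(-8 + \frac{L^{2}}{2}\right) \frac{1}{4}}{3} = \frac{2}{3} + \frac{-2 + \frac{L^{2}}{8}}{3} = \frac{2}{3} + \left(- \frac{2}{3} + \frac{L^{2}}{24}\right) = \frac{L^{2}}{24}$)
$j{\left(H,s \right)} = \frac{24}{s^{2}}$ ($j{\left(H,s \right)} = \frac{1}{\frac{1}{24} s^{2}} = \frac{24}{s^{2}}$)
$j{\left(4,-9 \right)} + K{\left(-10,9 \right)} \left(-115\right) = \frac{24}{81} + 5 \left(-115\right) = 24 \cdot \frac{1}{81} - 575 = \frac{8}{27} - 575 = - \frac{15517}{27}$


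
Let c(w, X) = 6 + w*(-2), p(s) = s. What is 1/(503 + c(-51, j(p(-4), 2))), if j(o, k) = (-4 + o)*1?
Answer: 1/611 ≈ 0.0016367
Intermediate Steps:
j(o, k) = -4 + o
c(w, X) = 6 - 2*w
1/(503 + c(-51, j(p(-4), 2))) = 1/(503 + (6 - 2*(-51))) = 1/(503 + (6 + 102)) = 1/(503 + 108) = 1/611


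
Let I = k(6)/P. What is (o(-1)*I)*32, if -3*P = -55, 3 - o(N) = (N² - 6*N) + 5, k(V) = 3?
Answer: -2592/55 ≈ -47.127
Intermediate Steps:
o(N) = -2 - N² + 6*N (o(N) = 3 - ((N² - 6*N) + 5) = 3 - (5 + N² - 6*N) = 3 + (-5 - N² + 6*N) = -2 - N² + 6*N)
P = 55/3 (P = -⅓*(-55) = 55/3 ≈ 18.333)
I = 9/55 (I = 3/(55/3) = 3*(3/55) = 9/55 ≈ 0.16364)
(o(-1)*I)*32 = ((-2 - 1*(-1)² + 6*(-1))*(9/55))*32 = ((-2 - 1*1 - 6)*(9/55))*32 = ((-2 - 1 - 6)*(9/55))*32 = -9*9/55*32 = -81/55*32 = -2592/55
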